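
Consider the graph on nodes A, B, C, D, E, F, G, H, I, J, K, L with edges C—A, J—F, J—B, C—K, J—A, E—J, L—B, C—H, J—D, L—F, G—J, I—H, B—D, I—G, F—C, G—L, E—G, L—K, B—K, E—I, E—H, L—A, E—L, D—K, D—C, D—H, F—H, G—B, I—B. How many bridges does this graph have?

The edges on the cycle E-I-G-L-A-C-F-J-E are not bridges since each lies on that cycle.
Every edge lies on some cycle, so there are no bridges.

0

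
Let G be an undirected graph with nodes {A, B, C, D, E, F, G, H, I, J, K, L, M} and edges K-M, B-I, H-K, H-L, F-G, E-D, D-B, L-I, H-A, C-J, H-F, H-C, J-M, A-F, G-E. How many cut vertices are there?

1

Removing H increases the component count from 1 to 2, so H is a cut vertex.
By contrast removing C leaves 1 component; it is not a cut vertex. No other vertex is a cut vertex either.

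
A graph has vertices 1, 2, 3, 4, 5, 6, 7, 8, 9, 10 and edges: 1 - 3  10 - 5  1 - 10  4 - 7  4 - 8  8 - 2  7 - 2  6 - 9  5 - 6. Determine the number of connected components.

Starting from 2 we can reach 2, 4, 7, 8. That is one component of size 4.
Starting from 1 we can reach 1, 3, 5, 6, 9, 10. That is one component of size 6.
Total: 2 components.

2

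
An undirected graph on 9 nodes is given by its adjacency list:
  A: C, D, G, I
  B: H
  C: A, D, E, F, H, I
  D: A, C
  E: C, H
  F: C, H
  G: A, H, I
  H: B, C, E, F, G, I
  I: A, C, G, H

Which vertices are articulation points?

Removing H increases the component count from 1 to 2, so H is a cut vertex.
By contrast removing F leaves 1 component; it is not a cut vertex. No other vertex is a cut vertex either.

H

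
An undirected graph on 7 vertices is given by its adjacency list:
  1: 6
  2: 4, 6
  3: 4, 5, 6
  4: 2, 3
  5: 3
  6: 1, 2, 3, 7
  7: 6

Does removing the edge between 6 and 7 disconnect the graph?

Yes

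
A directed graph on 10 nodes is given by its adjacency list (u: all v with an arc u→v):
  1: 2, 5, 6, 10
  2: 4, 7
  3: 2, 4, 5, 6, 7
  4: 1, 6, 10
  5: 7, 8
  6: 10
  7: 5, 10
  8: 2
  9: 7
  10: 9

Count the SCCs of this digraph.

{1, 2, 4, 5, 6, 7, 8, 9, 10} are all mutually reachable — one SCC of size 9.
{3} is an SCC by itself.
That gives 2 strongly connected components.

2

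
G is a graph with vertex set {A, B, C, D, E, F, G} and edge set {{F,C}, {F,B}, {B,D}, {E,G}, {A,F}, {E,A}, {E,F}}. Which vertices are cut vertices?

B, E, F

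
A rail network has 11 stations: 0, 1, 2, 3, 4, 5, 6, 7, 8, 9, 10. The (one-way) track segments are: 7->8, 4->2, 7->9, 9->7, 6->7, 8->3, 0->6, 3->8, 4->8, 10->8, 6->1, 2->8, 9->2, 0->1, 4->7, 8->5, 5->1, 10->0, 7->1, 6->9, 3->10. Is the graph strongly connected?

No

There is no directed path from 9 to 4, so the graph is not strongly connected.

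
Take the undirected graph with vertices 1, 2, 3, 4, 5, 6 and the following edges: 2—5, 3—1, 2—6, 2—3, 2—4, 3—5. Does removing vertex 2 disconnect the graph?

Yes

Deleting 2 raises the number of components from 1 to 3, so 2 is a cut vertex.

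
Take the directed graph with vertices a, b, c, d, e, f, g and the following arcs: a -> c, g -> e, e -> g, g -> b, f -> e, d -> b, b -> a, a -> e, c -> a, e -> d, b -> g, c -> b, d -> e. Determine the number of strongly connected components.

{a, b, c, d, e, g} are all mutually reachable — one SCC of size 6.
{f} is an SCC by itself.
That gives 2 strongly connected components.

2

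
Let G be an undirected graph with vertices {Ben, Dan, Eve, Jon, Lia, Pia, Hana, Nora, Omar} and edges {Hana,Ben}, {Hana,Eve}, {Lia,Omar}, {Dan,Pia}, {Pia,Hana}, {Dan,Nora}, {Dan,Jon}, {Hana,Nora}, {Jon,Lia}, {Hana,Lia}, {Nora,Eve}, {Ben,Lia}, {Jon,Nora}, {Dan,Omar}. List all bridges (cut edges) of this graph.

none

The edges on the cycle Dan-Pia-Hana-Ben-Lia-Jon-Dan are not bridges since each lies on that cycle.
Every edge lies on some cycle, so there are no bridges.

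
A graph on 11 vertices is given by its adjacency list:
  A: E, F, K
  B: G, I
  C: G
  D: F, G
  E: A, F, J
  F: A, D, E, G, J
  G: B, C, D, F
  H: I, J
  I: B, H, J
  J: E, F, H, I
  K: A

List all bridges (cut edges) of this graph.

The edges on the cycle F-E-A-F are not bridges since each lies on that cycle.
But removing C-G disconnects C from G; removing K-A disconnects K from A — these are bridges.

A-K, C-G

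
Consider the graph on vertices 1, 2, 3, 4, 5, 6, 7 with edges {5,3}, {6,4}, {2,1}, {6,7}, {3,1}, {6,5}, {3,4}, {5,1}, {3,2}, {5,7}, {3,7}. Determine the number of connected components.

Starting from 1 we can reach 1, 2, 3, 4, 5, 6, 7. That is one component of size 7.
Total: 1 component.

1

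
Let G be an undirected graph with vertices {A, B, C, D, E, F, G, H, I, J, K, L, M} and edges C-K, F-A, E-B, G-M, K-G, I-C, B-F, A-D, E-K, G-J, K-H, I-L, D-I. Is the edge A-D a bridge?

No

After removing A-D, the path A-F-B-E-K-C-I-D still connects them, so the edge is not a bridge.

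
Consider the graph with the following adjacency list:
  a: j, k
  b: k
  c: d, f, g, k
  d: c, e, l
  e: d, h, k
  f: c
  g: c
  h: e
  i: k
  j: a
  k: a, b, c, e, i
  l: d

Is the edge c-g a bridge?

Removing c-g leaves no path between c and g: the component count goes from 1 to 2. So it is a bridge.

Yes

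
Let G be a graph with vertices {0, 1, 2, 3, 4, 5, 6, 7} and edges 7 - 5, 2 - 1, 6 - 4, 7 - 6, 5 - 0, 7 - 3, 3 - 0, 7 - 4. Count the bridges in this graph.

1

The edges on the cycle 7-6-4-7 are not bridges since each lies on that cycle.
But removing 2 - 1 disconnects 2 from 1 — this is a bridge.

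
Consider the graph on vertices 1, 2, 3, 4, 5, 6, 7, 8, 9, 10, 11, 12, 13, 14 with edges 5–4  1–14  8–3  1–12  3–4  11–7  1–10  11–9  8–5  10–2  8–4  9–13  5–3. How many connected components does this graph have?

6 is isolated — a component by itself.
Starting from 7 we can reach 7, 9, 11, 13. That is one component of size 4.
Starting from 3 we can reach 3, 4, 5, 8. That is one component of size 4.
Starting from 1 we can reach 1, 2, 10, 12, 14. That is one component of size 5.
Total: 4 components.

4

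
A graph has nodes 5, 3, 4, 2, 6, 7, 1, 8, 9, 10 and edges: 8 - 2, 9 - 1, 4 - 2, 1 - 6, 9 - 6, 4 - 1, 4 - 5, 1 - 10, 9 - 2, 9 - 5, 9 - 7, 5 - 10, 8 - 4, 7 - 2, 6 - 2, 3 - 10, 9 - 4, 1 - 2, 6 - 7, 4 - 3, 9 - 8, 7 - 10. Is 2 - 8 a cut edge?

After removing 2 - 8, the path 2-9-8 still connects them, so the edge is not a bridge.

No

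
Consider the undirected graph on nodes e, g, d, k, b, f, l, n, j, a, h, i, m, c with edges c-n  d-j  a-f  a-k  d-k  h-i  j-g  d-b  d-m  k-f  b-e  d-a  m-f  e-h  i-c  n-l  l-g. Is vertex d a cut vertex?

Yes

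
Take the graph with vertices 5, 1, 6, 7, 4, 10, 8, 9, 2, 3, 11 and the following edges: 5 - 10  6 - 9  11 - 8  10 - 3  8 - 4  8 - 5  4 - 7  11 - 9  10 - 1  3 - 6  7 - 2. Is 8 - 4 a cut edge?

Yes

Removing 8 - 4 leaves no path between 8 and 4: the component count goes from 1 to 2. So it is a bridge.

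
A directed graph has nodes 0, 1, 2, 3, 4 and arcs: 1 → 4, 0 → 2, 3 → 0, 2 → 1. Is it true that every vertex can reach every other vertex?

There is no directed path from 2 to 0, so the graph is not strongly connected.

No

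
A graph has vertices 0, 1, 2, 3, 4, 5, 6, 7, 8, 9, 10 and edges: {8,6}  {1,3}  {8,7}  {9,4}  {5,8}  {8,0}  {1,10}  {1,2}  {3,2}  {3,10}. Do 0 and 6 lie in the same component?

Yes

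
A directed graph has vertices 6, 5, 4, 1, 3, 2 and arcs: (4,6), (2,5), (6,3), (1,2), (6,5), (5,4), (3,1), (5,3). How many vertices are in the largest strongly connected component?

6

{1, 2, 3, 4, 5, 6} are all mutually reachable — one SCC of size 6.
The largest has 6 vertices.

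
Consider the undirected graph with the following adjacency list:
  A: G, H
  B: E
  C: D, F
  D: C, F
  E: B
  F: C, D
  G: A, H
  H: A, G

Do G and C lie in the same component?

The component containing G is {A, G, H}, and C is not in it.

No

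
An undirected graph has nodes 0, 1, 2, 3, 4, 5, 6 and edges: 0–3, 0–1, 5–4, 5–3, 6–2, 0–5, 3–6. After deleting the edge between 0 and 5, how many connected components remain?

1

0 and 5 are still connected via 0-3-5, so the component count stays at 1.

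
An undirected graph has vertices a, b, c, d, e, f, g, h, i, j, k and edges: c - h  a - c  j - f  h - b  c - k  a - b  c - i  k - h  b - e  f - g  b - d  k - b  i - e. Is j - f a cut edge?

Yes

Removing j - f leaves no path between j and f: the component count goes from 2 to 3. So it is a bridge.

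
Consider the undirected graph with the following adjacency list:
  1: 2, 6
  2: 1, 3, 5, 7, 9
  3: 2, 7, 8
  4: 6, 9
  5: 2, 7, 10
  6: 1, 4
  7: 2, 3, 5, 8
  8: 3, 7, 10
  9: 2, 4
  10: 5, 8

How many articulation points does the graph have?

1

Removing 2 increases the component count from 1 to 2, so 2 is a cut vertex.
By contrast removing 6 leaves 1 component; it is not a cut vertex. No other vertex is a cut vertex either.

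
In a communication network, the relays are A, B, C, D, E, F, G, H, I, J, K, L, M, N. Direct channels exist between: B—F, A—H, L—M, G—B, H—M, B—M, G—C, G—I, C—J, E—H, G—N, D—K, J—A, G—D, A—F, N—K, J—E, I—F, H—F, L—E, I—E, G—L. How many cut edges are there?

The edges on the cycle G-N-K-D-G are not bridges since each lies on that cycle.
Every edge lies on some cycle, so there are no bridges.

0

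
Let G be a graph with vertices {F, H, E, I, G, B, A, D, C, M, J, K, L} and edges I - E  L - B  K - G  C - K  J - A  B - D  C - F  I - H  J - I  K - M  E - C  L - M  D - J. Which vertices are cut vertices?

C, I, J, K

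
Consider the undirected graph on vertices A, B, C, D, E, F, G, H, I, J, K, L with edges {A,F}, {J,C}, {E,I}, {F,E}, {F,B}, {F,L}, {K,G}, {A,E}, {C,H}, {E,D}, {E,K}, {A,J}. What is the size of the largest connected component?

12

Starting from A we can reach A, B, C, D, E, F, G, H, I, J, K, L. That is one component of size 12.
The largest has 12 vertices.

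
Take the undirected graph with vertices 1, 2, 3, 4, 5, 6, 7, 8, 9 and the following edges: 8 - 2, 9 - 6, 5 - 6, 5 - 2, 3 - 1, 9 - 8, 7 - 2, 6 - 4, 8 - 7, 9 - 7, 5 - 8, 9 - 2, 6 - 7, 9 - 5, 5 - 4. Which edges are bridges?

The edges on the cycle 5-8-2-5 are not bridges since each lies on that cycle.
But removing 1 - 3 disconnects 1 from 3 — this is a bridge.

1-3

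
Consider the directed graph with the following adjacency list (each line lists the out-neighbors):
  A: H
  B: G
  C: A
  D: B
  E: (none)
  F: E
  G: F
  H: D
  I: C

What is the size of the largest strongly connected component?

{B} is an SCC by itself.
{H} is an SCC by itself.
{F} is an SCC by itself.
{G} is an SCC by itself.
{D} is an SCC by itself.
(and 4 more singleton SCCs)
The largest has 1 vertex.

1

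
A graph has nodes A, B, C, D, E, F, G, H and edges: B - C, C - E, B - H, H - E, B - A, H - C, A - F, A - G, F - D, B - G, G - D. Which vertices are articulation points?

B

Removing B increases the component count from 1 to 2, so B is a cut vertex.
By contrast removing C leaves 1 component; it is not a cut vertex. No other vertex is a cut vertex either.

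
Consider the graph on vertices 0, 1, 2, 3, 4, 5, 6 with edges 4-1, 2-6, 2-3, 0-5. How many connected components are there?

3

Starting from 0 we can reach 0, 5. That is one component of size 2.
Starting from 1 we can reach 1, 4. That is one component of size 2.
Starting from 2 we can reach 2, 3, 6. That is one component of size 3.
Total: 3 components.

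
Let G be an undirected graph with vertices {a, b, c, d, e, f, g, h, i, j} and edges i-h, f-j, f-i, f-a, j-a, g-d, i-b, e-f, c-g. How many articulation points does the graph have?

3

Removing f increases the component count from 2 to 4, so f is a cut vertex.
Removing g increases the component count from 2 to 3, so g is a cut vertex.
Removing i increases the component count from 2 to 4, so i is a cut vertex.
By contrast removing d leaves 2 components; it is not a cut vertex. No other vertex is a cut vertex either.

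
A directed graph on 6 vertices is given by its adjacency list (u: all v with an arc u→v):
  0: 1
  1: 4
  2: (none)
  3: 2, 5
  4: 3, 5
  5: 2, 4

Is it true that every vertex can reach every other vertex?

No

There is no directed path from 5 to 0, so the graph is not strongly connected.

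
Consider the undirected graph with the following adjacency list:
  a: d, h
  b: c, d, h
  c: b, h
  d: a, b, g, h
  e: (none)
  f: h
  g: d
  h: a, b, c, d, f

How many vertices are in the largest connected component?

7

e is isolated — a component by itself.
Starting from a we can reach a, b, c, d, f, g, h. That is one component of size 7.
The largest has 7 vertices.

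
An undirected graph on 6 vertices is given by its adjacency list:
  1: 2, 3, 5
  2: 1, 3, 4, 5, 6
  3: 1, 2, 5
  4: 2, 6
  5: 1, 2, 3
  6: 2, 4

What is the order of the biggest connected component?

6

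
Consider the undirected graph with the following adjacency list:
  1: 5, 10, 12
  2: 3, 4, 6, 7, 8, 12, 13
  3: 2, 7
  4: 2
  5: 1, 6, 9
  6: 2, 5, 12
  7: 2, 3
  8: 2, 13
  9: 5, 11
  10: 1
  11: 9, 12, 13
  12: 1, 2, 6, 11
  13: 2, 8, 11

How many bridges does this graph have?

2

The edges on the cycle 12-6-5-1-12 are not bridges since each lies on that cycle.
But removing 4-2 disconnects 4 from 2; removing 10-1 disconnects 10 from 1 — these are bridges.
That makes 2 bridges.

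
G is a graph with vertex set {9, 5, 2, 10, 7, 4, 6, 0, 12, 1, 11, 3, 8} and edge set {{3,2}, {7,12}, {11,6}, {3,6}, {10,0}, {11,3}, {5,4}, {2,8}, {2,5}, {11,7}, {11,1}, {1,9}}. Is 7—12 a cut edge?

Removing 7—12 leaves no path between 7 and 12: the component count goes from 2 to 3. So it is a bridge.

Yes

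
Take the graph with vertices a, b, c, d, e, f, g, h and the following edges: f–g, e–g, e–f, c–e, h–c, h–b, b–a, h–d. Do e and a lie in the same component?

Yes

From e we can reach a, b, c, d, e, f, g, h, which includes a.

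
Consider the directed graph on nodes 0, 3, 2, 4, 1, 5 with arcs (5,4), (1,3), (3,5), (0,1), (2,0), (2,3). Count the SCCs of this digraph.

6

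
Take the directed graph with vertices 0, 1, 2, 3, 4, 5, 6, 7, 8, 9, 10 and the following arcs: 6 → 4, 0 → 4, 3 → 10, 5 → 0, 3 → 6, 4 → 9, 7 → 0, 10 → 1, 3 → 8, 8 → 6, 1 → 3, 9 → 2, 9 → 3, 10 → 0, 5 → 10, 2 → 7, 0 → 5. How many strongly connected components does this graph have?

{0, 1, 2, 3, 4, 5, 6, 7, 8, 9, 10} are all mutually reachable — one SCC of size 11.
That gives 1 strongly connected component.

1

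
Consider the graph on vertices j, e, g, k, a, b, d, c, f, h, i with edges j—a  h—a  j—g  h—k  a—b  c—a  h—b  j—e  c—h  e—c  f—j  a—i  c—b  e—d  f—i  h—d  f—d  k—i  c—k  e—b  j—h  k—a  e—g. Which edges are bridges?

none

The edges on the cycle j-e-c-a-h-j are not bridges since each lies on that cycle.
Every edge lies on some cycle, so there are no bridges.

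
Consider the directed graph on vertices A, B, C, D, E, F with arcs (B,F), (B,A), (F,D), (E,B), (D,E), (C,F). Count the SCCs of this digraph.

{B, D, E, F} are all mutually reachable — one SCC of size 4.
{C} is an SCC by itself.
{A} is an SCC by itself.
That gives 3 strongly connected components.

3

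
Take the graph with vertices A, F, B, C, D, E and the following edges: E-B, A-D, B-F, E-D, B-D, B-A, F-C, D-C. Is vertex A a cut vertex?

No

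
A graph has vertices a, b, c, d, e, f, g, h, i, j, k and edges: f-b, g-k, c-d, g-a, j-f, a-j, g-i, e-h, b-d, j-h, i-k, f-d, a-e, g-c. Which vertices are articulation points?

Removing g increases the component count from 1 to 2, so g is a cut vertex.
By contrast removing j leaves 1 component; it is not a cut vertex. No other vertex is a cut vertex either.

g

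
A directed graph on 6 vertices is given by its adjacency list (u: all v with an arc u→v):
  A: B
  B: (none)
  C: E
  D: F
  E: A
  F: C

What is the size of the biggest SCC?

1

{F} is an SCC by itself.
{C} is an SCC by itself.
{E} is an SCC by itself.
{D} is an SCC by itself.
{B} is an SCC by itself.
(and 1 more singleton SCC)
The largest has 1 vertex.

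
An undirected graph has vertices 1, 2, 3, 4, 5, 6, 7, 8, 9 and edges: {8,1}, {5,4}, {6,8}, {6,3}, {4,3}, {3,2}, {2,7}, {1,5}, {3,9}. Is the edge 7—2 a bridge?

Removing 7—2 leaves no path between 7 and 2: the component count goes from 1 to 2. So it is a bridge.

Yes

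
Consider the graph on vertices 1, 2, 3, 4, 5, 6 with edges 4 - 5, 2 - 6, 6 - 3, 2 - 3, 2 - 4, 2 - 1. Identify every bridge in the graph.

The edges on the cycle 2-6-3-2 are not bridges since each lies on that cycle.
But removing 4 - 5 disconnects 4 from 5; removing 2 - 4 disconnects 2 from 4; removing 2 - 1 disconnects 2 from 1 — these are bridges.

1-2, 2-4, 4-5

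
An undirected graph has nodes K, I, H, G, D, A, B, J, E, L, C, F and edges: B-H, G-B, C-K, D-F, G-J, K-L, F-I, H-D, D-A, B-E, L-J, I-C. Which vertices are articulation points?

B, D

Removing B increases the component count from 1 to 2, so B is a cut vertex.
Removing D increases the component count from 1 to 2, so D is a cut vertex.
By contrast removing L leaves 1 component; it is not a cut vertex. No other vertex is a cut vertex either.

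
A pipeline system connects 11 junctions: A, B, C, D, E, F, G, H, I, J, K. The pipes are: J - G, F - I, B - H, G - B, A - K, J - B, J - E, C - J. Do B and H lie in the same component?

From B we can reach B, C, E, G, H, J, which includes H.

Yes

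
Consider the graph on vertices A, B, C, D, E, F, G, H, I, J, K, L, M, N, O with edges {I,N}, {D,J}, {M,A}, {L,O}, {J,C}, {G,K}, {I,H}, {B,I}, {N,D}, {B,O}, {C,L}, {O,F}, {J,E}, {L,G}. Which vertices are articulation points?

Removing G increases the component count from 2 to 3, so G is a cut vertex.
Removing I increases the component count from 2 to 3, so I is a cut vertex.
Removing J increases the component count from 2 to 3, so J is a cut vertex.
Likewise L, O are cut vertices.
By contrast removing M leaves 2 components; it is not a cut vertex. No other vertex is a cut vertex either.

G, I, J, L, O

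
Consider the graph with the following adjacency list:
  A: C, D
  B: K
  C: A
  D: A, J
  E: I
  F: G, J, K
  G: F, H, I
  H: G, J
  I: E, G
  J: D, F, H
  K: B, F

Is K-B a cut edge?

Yes

Removing K-B leaves no path between K and B: the component count goes from 1 to 2. So it is a bridge.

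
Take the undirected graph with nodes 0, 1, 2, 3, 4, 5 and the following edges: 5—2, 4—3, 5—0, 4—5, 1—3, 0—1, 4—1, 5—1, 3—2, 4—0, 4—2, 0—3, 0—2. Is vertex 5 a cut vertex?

No

Deleting 5 leaves 1 component (was 1) (its neighbors 0, 1, 2, 4 remain connected to each other), so 5 is not a cut vertex.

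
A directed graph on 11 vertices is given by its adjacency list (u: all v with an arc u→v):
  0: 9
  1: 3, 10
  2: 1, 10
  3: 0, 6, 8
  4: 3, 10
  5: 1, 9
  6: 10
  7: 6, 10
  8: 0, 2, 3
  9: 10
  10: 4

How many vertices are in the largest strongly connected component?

{0, 1, 2, 3, 4, 6, 8, 9, 10} are all mutually reachable — one SCC of size 9.
{7} is an SCC by itself.
{5} is an SCC by itself.
The largest has 9 vertices.

9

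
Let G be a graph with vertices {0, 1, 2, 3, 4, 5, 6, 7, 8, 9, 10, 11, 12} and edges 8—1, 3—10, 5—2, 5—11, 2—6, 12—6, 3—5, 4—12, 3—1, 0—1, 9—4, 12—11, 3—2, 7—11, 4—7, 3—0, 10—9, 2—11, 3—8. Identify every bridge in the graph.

none

The edges on the cycle 4-7-11-12-4 are not bridges since each lies on that cycle.
Every edge lies on some cycle, so there are no bridges.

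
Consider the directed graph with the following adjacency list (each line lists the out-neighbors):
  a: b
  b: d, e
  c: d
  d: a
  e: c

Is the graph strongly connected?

Yes

From b we can reach every vertex (a, b, c, d, e), and every vertex can reach b (a, b, c, d, e). So the whole graph is one strongly connected component.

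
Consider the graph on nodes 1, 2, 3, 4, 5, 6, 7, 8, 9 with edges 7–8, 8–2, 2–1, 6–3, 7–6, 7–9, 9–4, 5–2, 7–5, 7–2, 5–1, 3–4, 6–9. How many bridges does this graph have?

0

The edges on the cycle 7-6-3-4-9-7 are not bridges since each lies on that cycle.
Every edge lies on some cycle, so there are no bridges.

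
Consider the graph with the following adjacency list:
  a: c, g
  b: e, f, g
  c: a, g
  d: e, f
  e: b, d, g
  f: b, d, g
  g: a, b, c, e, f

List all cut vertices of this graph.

g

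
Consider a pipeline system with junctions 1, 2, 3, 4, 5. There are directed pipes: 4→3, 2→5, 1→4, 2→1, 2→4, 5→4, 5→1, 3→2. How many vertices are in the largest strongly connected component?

{1, 2, 3, 4, 5} are all mutually reachable — one SCC of size 5.
The largest has 5 vertices.

5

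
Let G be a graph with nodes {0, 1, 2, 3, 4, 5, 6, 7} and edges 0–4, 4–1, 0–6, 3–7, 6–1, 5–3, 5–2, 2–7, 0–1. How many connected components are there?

Starting from 0 we can reach 0, 1, 4, 6. That is one component of size 4.
Starting from 2 we can reach 2, 3, 5, 7. That is one component of size 4.
Total: 2 components.

2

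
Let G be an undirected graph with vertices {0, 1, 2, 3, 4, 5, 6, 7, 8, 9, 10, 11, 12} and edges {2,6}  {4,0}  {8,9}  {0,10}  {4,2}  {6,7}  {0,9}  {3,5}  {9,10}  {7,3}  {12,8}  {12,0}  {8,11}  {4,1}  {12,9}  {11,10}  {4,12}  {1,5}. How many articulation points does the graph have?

1

Removing 4 increases the component count from 1 to 2, so 4 is a cut vertex.
By contrast removing 0 leaves 1 component; it is not a cut vertex. No other vertex is a cut vertex either.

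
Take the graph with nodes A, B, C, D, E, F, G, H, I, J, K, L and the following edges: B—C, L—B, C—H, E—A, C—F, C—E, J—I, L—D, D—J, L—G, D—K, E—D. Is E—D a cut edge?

After removing E—D, the path E-C-B-L-D still connects them, so the edge is not a bridge.

No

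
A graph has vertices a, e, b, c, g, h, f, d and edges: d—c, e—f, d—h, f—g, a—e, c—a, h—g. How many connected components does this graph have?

b is isolated — a component by itself.
Starting from a we can reach a, c, d, e, f, g, h. That is one component of size 7.
Total: 2 components.

2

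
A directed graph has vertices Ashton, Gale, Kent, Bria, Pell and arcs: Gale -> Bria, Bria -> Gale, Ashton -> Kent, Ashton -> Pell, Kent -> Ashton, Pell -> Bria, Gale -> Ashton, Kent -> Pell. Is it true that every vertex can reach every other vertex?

Yes

From Bria we can reach every vertex (Bria, Gale, Kent, Pell, Ashton), and every vertex can reach Bria (Bria, Gale, Kent, Pell, Ashton). So the whole graph is one strongly connected component.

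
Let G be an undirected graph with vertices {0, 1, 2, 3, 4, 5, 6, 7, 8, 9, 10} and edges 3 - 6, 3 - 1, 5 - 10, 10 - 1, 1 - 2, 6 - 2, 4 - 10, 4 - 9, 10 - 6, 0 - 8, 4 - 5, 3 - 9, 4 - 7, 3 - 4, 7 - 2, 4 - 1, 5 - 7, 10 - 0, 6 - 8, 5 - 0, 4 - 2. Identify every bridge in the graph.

none

The edges on the cycle 4-5-0-8-6-10-4 are not bridges since each lies on that cycle.
Every edge lies on some cycle, so there are no bridges.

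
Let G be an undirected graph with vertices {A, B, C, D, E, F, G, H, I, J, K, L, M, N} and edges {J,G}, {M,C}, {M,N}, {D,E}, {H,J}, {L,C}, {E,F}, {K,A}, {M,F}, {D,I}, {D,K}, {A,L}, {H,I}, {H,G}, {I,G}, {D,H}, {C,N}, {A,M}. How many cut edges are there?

The edges on the cycle H-J-G-H are not bridges since each lies on that cycle.
Every edge lies on some cycle, so there are no bridges.

0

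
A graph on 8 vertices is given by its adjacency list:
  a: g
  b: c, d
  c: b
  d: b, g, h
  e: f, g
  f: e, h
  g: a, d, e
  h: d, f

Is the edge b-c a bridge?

Removing b-c leaves no path between b and c: the component count goes from 1 to 2. So it is a bridge.

Yes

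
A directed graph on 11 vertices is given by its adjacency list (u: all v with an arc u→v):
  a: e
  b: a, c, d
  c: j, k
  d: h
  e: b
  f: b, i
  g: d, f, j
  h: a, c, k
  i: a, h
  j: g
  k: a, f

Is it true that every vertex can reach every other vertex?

Yes

From g we can reach every vertex (a, b, c, d, e, f, g, h, i, j, k), and every vertex can reach g (a, b, c, d, e, f, g, h, i, j, k). So the whole graph is one strongly connected component.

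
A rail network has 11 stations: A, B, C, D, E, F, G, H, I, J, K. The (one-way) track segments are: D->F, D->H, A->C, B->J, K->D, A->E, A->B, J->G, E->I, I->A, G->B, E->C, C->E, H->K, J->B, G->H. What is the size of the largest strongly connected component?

{A, C, E, I} are all mutually reachable — one SCC of size 4.
{D, H, K} are all mutually reachable — one SCC of size 3.
{B, G, J} are all mutually reachable — one SCC of size 3.
{F} is an SCC by itself.
The largest has 4 vertices.

4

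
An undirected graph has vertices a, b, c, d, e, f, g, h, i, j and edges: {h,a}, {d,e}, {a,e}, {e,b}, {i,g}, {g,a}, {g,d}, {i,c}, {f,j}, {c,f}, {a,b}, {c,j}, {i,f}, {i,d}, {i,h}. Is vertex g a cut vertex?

No

Deleting g leaves 1 component (was 1) (its neighbors a, d, i remain connected to each other), so g is not a cut vertex.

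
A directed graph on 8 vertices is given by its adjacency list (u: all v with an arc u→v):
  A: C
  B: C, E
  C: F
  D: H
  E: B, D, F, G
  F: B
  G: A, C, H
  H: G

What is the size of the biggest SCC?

{A, B, C, D, E, F, G, H} are all mutually reachable — one SCC of size 8.
The largest has 8 vertices.

8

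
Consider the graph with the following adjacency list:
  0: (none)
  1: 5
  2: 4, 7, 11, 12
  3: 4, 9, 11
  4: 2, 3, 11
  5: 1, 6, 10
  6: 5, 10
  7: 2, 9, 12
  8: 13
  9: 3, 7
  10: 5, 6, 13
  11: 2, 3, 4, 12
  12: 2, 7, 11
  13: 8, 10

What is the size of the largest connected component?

0 is isolated — a component by itself.
Starting from 1 we can reach 1, 5, 6, 8, 10, 13. That is one component of size 6.
Starting from 2 we can reach 2, 3, 4, 7, 9, 11, 12. That is one component of size 7.
The largest has 7 vertices.

7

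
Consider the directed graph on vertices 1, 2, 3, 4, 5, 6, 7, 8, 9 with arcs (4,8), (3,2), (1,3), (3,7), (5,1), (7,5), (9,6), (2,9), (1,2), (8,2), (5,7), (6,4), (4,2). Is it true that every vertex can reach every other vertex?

There is no directed path from 2 to 3, so the graph is not strongly connected.

No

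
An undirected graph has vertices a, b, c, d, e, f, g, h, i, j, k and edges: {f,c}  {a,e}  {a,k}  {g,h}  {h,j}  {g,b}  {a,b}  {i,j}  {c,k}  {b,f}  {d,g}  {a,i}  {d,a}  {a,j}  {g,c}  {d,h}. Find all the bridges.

The edges on the cycle d-g-c-k-a-d are not bridges since each lies on that cycle.
But removing a - e disconnects a from e — this is a bridge.

a-e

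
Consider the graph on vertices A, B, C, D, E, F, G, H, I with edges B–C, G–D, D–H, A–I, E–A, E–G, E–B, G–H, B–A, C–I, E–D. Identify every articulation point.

E

Removing E increases the component count from 2 to 3, so E is a cut vertex.
By contrast removing G leaves 2 components; it is not a cut vertex. No other vertex is a cut vertex either.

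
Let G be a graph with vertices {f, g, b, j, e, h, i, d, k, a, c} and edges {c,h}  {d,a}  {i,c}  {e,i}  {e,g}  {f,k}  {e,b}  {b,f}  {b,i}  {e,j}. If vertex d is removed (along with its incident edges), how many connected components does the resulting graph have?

With d gone, the remaining components are: {a}; {b, c, e, f, g, h, i, j, k}.
That is 2 components.

2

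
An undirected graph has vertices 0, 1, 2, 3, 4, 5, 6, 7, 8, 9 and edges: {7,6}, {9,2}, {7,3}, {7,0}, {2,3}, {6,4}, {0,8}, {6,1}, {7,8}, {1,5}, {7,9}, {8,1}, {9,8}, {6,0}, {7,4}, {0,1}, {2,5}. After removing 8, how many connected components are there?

With 8 gone, the remaining components are: {0, 1, 2, 3, 4, 5, 6, 7, 9}.
That is 1 component.

1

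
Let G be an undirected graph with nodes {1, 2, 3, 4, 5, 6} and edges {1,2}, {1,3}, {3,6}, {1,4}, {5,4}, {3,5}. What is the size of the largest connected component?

6

Starting from 1 we can reach 1, 2, 3, 4, 5, 6. That is one component of size 6.
The largest has 6 vertices.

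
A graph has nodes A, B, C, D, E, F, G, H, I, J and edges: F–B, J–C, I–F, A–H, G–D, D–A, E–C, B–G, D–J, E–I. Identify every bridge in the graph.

The edges on the cycle E-I-F-B-G-D-J-C-E are not bridges since each lies on that cycle.
But removing A–D disconnects A from D; removing A–H disconnects A from H — these are bridges.

A-D, A-H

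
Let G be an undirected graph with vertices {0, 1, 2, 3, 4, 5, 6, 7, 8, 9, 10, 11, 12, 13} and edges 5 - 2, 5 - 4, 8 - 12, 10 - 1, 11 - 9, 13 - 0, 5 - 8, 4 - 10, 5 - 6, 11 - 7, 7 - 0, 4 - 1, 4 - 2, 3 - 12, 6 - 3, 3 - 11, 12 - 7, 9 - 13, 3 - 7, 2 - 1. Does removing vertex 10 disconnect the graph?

No

Deleting 10 leaves 1 component (was 1) (its neighbors 1, 4 remain connected to each other), so 10 is not a cut vertex.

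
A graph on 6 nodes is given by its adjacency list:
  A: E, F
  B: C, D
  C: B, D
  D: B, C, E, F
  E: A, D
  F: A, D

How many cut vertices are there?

Removing D increases the component count from 1 to 2, so D is a cut vertex.
By contrast removing F leaves 1 component; it is not a cut vertex. No other vertex is a cut vertex either.

1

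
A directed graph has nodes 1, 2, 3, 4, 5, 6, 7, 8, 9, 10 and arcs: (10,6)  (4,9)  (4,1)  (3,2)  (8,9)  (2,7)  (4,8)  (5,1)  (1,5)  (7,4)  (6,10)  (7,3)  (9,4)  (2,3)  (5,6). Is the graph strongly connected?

No

There is no directed path from 1 to 9, so the graph is not strongly connected.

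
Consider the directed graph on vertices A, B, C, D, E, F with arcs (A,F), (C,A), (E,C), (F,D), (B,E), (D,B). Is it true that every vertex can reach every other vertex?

From D we can reach every vertex (A, B, C, D, E, F), and every vertex can reach D (A, B, C, D, E, F). So the whole graph is one strongly connected component.

Yes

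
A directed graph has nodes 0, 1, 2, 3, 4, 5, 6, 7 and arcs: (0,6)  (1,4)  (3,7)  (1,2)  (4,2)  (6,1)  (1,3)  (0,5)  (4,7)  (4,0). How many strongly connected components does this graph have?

{0, 1, 4, 6} are all mutually reachable — one SCC of size 4.
{7} is an SCC by itself.
{2} is an SCC by itself.
{3} is an SCC by itself.
{5} is an SCC by itself.
That gives 5 strongly connected components.

5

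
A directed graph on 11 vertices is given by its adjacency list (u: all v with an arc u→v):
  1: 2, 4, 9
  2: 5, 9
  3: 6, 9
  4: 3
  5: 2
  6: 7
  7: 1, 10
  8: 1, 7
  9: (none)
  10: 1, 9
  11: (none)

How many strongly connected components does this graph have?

5

{1, 3, 4, 6, 7, 10} are all mutually reachable — one SCC of size 6.
{2, 5} are all mutually reachable — one SCC of size 2.
{8} is an SCC by itself.
{11} is an SCC by itself.
{9} is an SCC by itself.
That gives 5 strongly connected components.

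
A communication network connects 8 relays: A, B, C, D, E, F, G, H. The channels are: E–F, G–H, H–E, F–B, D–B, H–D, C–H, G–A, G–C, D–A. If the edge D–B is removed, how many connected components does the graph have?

1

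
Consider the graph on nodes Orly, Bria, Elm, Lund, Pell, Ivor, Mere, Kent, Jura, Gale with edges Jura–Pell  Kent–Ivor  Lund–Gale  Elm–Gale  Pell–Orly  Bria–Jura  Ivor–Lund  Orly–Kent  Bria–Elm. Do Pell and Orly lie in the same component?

Yes

From Pell we can reach Elm, Bria, Gale, Ivor, Jura, Kent, Lund, Orly, Pell, which includes Orly.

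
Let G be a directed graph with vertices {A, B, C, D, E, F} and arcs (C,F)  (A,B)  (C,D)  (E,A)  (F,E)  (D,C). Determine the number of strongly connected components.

{C, D} are all mutually reachable — one SCC of size 2.
{A} is an SCC by itself.
{F} is an SCC by itself.
{B} is an SCC by itself.
{E} is an SCC by itself.
That gives 5 strongly connected components.

5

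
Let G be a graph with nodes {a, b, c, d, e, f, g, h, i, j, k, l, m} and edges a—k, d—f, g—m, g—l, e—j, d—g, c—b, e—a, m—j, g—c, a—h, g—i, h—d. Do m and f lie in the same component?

Yes

From m we can reach a, b, c, d, e, f, g, h, i, j, k, l, m, which includes f.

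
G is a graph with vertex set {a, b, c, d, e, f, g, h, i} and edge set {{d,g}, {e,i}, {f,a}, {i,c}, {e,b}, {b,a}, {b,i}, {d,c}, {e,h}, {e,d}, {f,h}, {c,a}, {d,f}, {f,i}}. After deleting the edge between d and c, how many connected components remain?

1

d and c are still connected via d-e-i-c, so the component count stays at 1.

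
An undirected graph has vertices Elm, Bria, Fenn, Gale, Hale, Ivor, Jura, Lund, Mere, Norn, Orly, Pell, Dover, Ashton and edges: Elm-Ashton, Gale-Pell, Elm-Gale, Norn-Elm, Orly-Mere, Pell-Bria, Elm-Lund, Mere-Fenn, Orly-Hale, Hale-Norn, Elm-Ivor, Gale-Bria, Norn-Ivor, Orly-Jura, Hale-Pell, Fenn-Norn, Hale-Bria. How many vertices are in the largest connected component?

13

Dover is isolated — a component by itself.
Starting from Elm we can reach Elm, Bria, Fenn, Gale, Hale, Ivor, Jura, Lund, Mere, Norn, Orly, Pell, Ashton. That is one component of size 13.
The largest has 13 vertices.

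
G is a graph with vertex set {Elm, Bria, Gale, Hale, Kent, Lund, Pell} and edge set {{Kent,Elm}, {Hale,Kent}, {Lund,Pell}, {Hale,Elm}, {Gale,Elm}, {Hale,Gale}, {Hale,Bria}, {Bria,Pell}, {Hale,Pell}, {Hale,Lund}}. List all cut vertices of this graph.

Removing Hale increases the component count from 1 to 2, so Hale is a cut vertex.
By contrast removing Lund leaves 1 component; it is not a cut vertex. No other vertex is a cut vertex either.

Hale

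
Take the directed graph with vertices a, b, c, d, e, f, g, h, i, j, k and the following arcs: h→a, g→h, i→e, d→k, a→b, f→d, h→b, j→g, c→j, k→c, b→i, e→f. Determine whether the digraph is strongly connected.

Yes

From k we can reach every vertex (a, b, c, d, e, f, g, h, i, j, k), and every vertex can reach k (a, b, c, d, e, f, g, h, i, j, k). So the whole graph is one strongly connected component.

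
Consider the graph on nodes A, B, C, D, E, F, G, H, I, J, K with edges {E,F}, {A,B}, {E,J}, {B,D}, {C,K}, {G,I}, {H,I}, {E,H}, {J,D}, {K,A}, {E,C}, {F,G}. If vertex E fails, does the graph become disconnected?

Yes

Deleting E raises the number of components from 1 to 2, so E is a cut vertex.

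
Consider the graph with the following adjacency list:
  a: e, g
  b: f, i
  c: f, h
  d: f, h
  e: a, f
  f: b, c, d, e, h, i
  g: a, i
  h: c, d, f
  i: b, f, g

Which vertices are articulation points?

f

Removing f increases the component count from 1 to 2, so f is a cut vertex.
By contrast removing b leaves 1 component; it is not a cut vertex. No other vertex is a cut vertex either.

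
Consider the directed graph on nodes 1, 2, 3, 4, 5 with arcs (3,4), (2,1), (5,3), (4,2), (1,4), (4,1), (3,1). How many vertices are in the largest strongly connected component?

{1, 2, 4} are all mutually reachable — one SCC of size 3.
{3} is an SCC by itself.
{5} is an SCC by itself.
The largest has 3 vertices.

3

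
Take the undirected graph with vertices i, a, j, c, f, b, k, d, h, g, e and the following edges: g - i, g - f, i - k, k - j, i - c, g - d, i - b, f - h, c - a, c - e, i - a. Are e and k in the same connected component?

From e we can reach a, b, c, d, e, f, g, h, i, j, k, which includes k.

Yes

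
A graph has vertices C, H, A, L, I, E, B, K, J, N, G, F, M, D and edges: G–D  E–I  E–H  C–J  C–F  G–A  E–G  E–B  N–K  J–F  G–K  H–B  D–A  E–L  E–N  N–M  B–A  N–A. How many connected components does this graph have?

2

Starting from C we can reach C, F, J. That is one component of size 3.
Starting from A we can reach A, B, D, E, G, H, I, K, L, M, N. That is one component of size 11.
Total: 2 components.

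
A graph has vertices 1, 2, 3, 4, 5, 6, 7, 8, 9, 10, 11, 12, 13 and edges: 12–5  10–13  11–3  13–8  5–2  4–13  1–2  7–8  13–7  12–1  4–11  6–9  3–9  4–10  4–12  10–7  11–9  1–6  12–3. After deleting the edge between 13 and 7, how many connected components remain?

13 and 7 are still connected via 13-10-7, so the component count stays at 1.

1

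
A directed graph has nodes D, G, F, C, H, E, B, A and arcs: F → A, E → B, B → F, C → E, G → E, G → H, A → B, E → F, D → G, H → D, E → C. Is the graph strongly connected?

There is no directed path from E to H, so the graph is not strongly connected.

No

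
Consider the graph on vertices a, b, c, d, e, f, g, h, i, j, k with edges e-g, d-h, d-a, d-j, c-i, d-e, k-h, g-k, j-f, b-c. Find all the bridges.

a-d, b-c, c-i, d-j, f-j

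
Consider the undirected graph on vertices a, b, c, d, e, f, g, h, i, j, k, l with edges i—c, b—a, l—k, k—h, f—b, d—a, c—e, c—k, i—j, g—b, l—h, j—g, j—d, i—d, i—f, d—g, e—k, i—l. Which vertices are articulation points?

i

Removing i increases the component count from 1 to 2, so i is a cut vertex.
By contrast removing c leaves 1 component; it is not a cut vertex. No other vertex is a cut vertex either.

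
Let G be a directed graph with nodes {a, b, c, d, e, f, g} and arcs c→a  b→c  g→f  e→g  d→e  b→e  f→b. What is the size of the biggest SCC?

{b, e, f, g} are all mutually reachable — one SCC of size 4.
{d} is an SCC by itself.
{a} is an SCC by itself.
{c} is an SCC by itself.
The largest has 4 vertices.

4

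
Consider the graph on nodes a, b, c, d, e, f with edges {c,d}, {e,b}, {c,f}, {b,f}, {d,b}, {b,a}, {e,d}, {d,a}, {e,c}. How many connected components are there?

1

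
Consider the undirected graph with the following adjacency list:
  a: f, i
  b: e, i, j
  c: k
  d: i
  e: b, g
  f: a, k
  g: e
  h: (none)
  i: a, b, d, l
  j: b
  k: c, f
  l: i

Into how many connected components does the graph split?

2

h is isolated — a component by itself.
Starting from a we can reach a, b, c, d, e, f, g, i, j, k, l. That is one component of size 11.
Total: 2 components.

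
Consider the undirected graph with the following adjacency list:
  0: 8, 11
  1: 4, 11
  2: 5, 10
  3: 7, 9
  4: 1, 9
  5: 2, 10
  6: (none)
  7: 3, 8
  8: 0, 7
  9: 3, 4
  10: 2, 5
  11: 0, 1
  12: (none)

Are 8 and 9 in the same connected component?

From 8 we can reach 0, 1, 3, 4, 7, 8, 9, 11, which includes 9.

Yes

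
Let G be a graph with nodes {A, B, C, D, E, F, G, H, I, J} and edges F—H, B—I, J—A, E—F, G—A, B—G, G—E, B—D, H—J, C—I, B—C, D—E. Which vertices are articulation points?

B

Removing B increases the component count from 1 to 2, so B is a cut vertex.
By contrast removing D leaves 1 component; it is not a cut vertex. No other vertex is a cut vertex either.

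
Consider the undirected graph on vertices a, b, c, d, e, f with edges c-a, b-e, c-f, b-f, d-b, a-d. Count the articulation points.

Removing b increases the component count from 1 to 2, so b is a cut vertex.
By contrast removing c leaves 1 component; it is not a cut vertex. No other vertex is a cut vertex either.

1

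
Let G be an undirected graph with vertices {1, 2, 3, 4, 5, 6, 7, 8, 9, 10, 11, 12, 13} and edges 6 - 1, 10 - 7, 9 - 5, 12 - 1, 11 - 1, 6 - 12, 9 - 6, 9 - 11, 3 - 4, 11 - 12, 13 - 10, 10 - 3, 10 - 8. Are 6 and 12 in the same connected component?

Yes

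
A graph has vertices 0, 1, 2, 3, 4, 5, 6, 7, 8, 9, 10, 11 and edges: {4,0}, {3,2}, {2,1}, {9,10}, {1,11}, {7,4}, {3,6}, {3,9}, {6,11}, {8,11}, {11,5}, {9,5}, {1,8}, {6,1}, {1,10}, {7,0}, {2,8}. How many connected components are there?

Starting from 0 we can reach 0, 4, 7. That is one component of size 3.
Starting from 1 we can reach 1, 2, 3, 5, 6, 8, 9, 10, 11. That is one component of size 9.
Total: 2 components.

2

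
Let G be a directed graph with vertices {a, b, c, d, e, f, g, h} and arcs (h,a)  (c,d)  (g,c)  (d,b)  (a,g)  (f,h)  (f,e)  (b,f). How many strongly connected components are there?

{a, b, c, d, f, g, h} are all mutually reachable — one SCC of size 7.
{e} is an SCC by itself.
That gives 2 strongly connected components.

2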